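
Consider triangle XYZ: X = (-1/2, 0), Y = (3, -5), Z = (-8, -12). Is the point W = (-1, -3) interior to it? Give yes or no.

Barycentric coordinates of W: (100/159, 11/53, 26/159).
The three coordinates are positive, positive, positive; a point is interior exactly when all three are positive.

yes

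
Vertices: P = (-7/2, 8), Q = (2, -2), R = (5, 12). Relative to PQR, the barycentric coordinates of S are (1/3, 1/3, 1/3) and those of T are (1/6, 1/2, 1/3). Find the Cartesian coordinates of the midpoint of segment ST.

Barycentric coordinates of the midpoint are the average: (1/4, 5/12, 1/3).
Converting: (1/4)·P + (5/12)·Q + (1/3)·R = (13/8, 31/6).

(13/8, 31/6)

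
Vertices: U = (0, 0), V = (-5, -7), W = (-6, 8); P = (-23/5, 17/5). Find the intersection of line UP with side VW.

Barycentric coordinates of P with respect to UVW: (1/5, 1/5, 3/5).
On side VW the U-coordinate is zero; dropping P's U-weight 1/5 and renormalizing the remaining 1/5 : 3/5 gives weights 1/4, 3/4 on V, W.
Q = (1/4)·(-5, -7) + (3/4)·(-6, 8) = (-23/4, 17/4).

(-23/4, 17/4)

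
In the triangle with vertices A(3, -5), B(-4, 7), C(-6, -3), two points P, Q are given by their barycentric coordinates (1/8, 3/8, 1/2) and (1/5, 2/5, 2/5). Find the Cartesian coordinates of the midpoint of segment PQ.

(-301/80, 11/20)

Barycentric coordinates of the midpoint are the average: (13/80, 31/80, 9/20).
Converting: (13/80)·A + (31/80)·B + (9/20)·C = (-301/80, 11/20).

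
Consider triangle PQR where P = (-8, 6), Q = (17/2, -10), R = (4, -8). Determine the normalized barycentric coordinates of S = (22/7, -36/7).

(2/7, 4/7, 1/7)

Signed area of the reference triangle: [PQR] = ½·((-8)·(-10−(-8)) + (17/2)·(-8−6) + 4·(6−(-10))) = ½·(16 − 119 + 64) = -39/2.
[SQR] = ½·((22/7)·(-10−(-8)) + (17/2)·(-8−(-36/7)) + 4·(-36/7−(-10))) = ½·(-44/7 − 170/7 + 136/7) = -39/7, so the P-coordinate is (-39/7)/(-39/2) = 2/7.
[PSR] = ½·((-8)·(-36/7−(-8)) + (22/7)·(-8−6) + 4·(6−(-36/7))) = ½·(-160/7 − 44 + 312/7) = -78/7, so the Q-coordinate is 4/7.
[PQS] = ½·((-8)·(-10−(-36/7)) + (17/2)·(-36/7−6) + (22/7)·(6−(-10))) = ½·(272/7 − 663/7 + 352/7) = -39/14, so the R-coordinate is 1/7.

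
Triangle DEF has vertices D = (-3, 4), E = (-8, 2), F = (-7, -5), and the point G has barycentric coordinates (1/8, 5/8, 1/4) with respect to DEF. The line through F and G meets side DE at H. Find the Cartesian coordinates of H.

(-43/6, 7/3)

Line FG meets DE where the F-coordinate vanishes; zeroing G's F-weight and renormalizing leaves D, E-weights 1/8 : 5/8 → (1/6, 5/6).
So H = (1/6)·D + (5/6)·E = (-43/6, 7/3).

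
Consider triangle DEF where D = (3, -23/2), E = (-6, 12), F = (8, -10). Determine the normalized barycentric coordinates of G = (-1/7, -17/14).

Signed area of the reference triangle: [DEF] = ½·(3·(12−(-10)) + (-6)·(-10−(-23/2)) + 8·(-23/2−12)) = ½·(66 − 9 − 188) = -131/2.
[GEF] = ½·((-1/7)·(12−(-10)) + (-6)·(-10−(-17/14)) + 8·(-17/14−12)) = ½·(-22/7 + 369/7 − 740/7) = -393/14, so the D-coordinate is (-393/14)/(-131/2) = 3/7.
[DGF] = ½·(3·(-17/14−(-10)) + (-1/7)·(-10−(-23/2)) + 8·(-23/2−(-17/14))) = ½·(369/14 − 3/14 − 576/7) = -393/14, so the E-coordinate is 3/7.
[DEG] = ½·(3·(12−(-17/14)) + (-6)·(-17/14−(-23/2)) + (-1/7)·(-23/2−12)) = ½·(555/14 − 432/7 + 47/14) = -131/14, so the F-coordinate is 1/7.
Check: 3/7 + 3/7 + 1/7 = 1.

(3/7, 3/7, 1/7)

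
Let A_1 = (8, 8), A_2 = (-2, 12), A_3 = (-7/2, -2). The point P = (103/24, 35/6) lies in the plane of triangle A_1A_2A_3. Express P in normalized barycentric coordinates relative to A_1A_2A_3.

Signed area of the reference triangle: [A_1A_2A_3] = ½·(8·(12−(-2)) + (-2)·(-2−8) + (-7/2)·(8−12)) = ½·(112 + 20 + 14) = 73.
[PA_2A_3] = ½·((103/24)·(12−(-2)) + (-2)·(-2−(35/6)) + (-7/2)·(35/6−12)) = ½·(721/12 + 47/3 + 259/12) = 146/3, so the A_1-coordinate is (146/3)/73 = 2/3.
[A_1PA_3] = ½·(8·(35/6−(-2)) + (103/24)·(-2−8) + (-7/2)·(8−(35/6))) = ½·(188/3 − 515/12 − 91/12) = 73/12, so the A_2-coordinate is 1/12.
[A_1A_2P] = ½·(8·(12−(35/6)) + (-2)·(35/6−8) + (103/24)·(8−12)) = ½·(148/3 + 13/3 − 103/6) = 73/4, so the A_3-coordinate is 1/4.
Check: 2/3 + 1/12 + 1/4 = 1.

(2/3, 1/12, 1/4)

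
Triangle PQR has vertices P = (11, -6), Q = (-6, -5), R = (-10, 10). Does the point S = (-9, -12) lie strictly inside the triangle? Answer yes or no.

no

Barycentric coordinates of S: (-73/251, 446/251, -122/251).
The three coordinates are negative, positive, negative; a point is interior exactly when all three are positive.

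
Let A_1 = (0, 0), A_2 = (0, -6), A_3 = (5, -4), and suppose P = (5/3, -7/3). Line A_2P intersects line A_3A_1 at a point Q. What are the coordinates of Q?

Barycentric coordinates of P with respect to A_1A_2A_3: (1/2, 1/6, 1/3).
On side A_3A_1 the A_2-coordinate is zero; dropping P's A_2-weight 1/6 and renormalizing the remaining 1/3 : 1/2 gives weights 2/5, 3/5 on A_3, A_1.
Q = (2/5)·(5, -4) + (3/5)·(0, 0) = (2, -8/5).

(2, -8/5)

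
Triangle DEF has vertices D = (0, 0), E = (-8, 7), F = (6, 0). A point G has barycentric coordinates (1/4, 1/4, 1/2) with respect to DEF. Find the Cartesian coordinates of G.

G = (1/4)·D + (1/4)·E + (1/2)·F.
x-coordinate: (1/4)·0 + (1/4)·(-8) + (1/2)·6 = 1.
y-coordinate: (1/4)·0 + (1/4)·7 + (1/2)·0 = 7/4.

(1, 7/4)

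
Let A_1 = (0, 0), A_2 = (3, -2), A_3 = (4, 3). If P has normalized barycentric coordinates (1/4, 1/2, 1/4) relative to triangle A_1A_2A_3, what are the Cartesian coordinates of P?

(5/2, -1/4)

P = (1/4)·A_1 + (1/2)·A_2 + (1/4)·A_3.
x-coordinate: (1/4)·0 + (1/2)·3 + (1/4)·4 = 5/2.
y-coordinate: (1/4)·0 + (1/2)·(-2) + (1/4)·3 = -1/4.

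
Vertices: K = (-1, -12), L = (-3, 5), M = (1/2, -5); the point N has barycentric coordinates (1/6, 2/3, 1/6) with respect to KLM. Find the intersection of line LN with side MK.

(-1/4, -17/2)

Line LN meets MK where the L-coordinate vanishes; zeroing N's L-weight and renormalizing leaves M, K-weights 1/6 : 1/6 → (1/2, 1/2).
So J = (1/2)·M + (1/2)·K = (-1/4, -17/2).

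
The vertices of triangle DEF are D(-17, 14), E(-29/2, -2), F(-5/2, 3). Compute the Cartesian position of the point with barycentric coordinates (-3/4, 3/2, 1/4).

(-77/8, -51/4)

G = (-3/4)·D + (3/2)·E + (1/4)·F.
x-coordinate: (-3/4)·(-17) + (3/2)·(-29/2) + (1/4)·(-5/2) = -77/8.
y-coordinate: (-3/4)·14 + (3/2)·(-2) + (1/4)·3 = -51/4.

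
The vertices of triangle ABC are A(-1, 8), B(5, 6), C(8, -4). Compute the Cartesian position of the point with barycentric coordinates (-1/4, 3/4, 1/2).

P = (-1/4)·A + (3/4)·B + (1/2)·C.
x-coordinate: (-1/4)·(-1) + (3/4)·5 + (1/2)·8 = 8.
y-coordinate: (-1/4)·8 + (3/4)·6 + (1/2)·(-4) = 1/2.

(8, 1/2)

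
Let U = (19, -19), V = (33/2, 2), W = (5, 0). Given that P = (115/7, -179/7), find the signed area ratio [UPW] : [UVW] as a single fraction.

-4/7

[UVW] = ½·(19·(2−0) + (33/2)·(0−(-19)) + 5·(-19−2)) = ½·(38 + 627/2 − 105) = 493/4.
[UPW] = ½·(19·(-179/7−0) + (115/7)·(0−(-19)) + 5·(-19−(-179/7))) = ½·(-3401/7 + 2185/7 + 230/7) = -493/7, so the ratio is (-493/7)/(493/4) = -4/7.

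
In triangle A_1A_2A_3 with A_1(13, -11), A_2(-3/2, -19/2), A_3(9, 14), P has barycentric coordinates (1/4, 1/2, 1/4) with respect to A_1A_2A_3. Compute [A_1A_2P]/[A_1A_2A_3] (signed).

1/4

The signed ratio [A_1A_2P]/[A_1A_2A_3] equals the barycentric coordinate of P at vertex A_3, which is 1/4.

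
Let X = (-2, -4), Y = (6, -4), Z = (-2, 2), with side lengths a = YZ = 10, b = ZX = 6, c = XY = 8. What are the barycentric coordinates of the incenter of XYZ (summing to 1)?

(5/12, 1/4, 1/3)

The incenter has barycentric coordinates proportional to the opposite side lengths: (10 : 6 : 8).
Normalizing by 10+6+8 = 24 gives (5/12, 1/4, 1/3).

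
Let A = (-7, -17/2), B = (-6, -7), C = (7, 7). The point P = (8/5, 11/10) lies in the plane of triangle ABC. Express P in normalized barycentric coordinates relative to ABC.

Signed area of the reference triangle: [ABC] = ½·((-7)·(-7−7) + (-6)·(7−(-17/2)) + 7·(-17/2−(-7))) = ½·(98 − 93 − 21/2) = -11/4.
[PBC] = ½·((8/5)·(-7−7) + (-6)·(7−(11/10)) + 7·(11/10−(-7))) = ½·(-112/5 − 177/5 + 567/10) = -11/20, so the A-coordinate is (-11/20)/(-11/4) = 1/5.
[APC] = ½·((-7)·(11/10−7) + (8/5)·(7−(-17/2)) + 7·(-17/2−(11/10))) = ½·(413/10 + 124/5 − 336/5) = -11/20, so the B-coordinate is 1/5.
[ABP] = ½·((-7)·(-7−(11/10)) + (-6)·(11/10−(-17/2)) + (8/5)·(-17/2−(-7))) = ½·(567/10 − 288/5 − 12/5) = -33/20, so the C-coordinate is 3/5.

(1/5, 1/5, 3/5)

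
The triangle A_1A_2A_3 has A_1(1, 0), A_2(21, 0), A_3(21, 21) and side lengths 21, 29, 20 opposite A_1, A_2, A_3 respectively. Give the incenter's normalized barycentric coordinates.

(3/10, 29/70, 2/7)

The incenter has barycentric coordinates proportional to the opposite side lengths: (21 : 29 : 20).
Normalizing by 21+29+20 = 70 gives (3/10, 29/70, 2/7).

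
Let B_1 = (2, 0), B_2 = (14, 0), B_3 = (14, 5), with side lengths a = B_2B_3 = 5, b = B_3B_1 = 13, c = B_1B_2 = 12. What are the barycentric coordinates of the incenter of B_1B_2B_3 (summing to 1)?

(1/6, 13/30, 2/5)

The incenter has barycentric coordinates proportional to the opposite side lengths: (5 : 13 : 12).
Normalizing by 5+13+12 = 30 gives (1/6, 13/30, 2/5).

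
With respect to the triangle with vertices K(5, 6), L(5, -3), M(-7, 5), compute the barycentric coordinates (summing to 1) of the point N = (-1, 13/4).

(1/4, 1/4, 1/2)

Signed area of the reference triangle: [KLM] = ½·(5·(-3−5) + 5·(5−6) + (-7)·(6−(-3))) = ½·(-40 − 5 − 63) = -54.
[NLM] = ½·((-1)·(-3−5) + 5·(5−(13/4)) + (-7)·(13/4−(-3))) = ½·(8 + 35/4 − 175/4) = -27/2, so the K-coordinate is (-27/2)/(-54) = 1/4.
[KNM] = ½·(5·(13/4−5) + (-1)·(5−6) + (-7)·(6−(13/4))) = ½·(-35/4 + 1 − 77/4) = -27/2, so the L-coordinate is 1/4.
[KLN] = ½·(5·(-3−(13/4)) + 5·(13/4−6) + (-1)·(6−(-3))) = ½·(-125/4 − 55/4 − 9) = -27, so the M-coordinate is 1/2.
Check: 1/4 + 1/4 + 1/2 = 1.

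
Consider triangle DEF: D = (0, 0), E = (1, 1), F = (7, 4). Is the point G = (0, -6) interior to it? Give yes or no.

no

Barycentric coordinates of G: (13, -14, 2).
The three coordinates are positive, negative, positive; a point is interior exactly when all three are positive.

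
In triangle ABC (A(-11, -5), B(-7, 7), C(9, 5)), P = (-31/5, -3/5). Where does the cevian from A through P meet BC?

(1, 6)

Barycentric coordinates of P with respect to ABC: (3/5, 1/5, 1/5).
On side BC the A-coordinate is zero; dropping P's A-weight 3/5 and renormalizing the remaining 1/5 : 1/5 gives weights 1/2, 1/2 on B, C.
Q = (1/2)·(-7, 7) + (1/2)·(9, 5) = (1, 6).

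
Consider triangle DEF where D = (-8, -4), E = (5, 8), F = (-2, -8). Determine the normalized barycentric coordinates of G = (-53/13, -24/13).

Signed area of the reference triangle: [DEF] = ½·((-8)·(8−(-8)) + 5·(-8−(-4)) + (-2)·(-4−8)) = ½·(-128 − 20 + 24) = -62.
[GEF] = ½·((-53/13)·(8−(-8)) + 5·(-8−(-24/13)) + (-2)·(-24/13−8)) = ½·(-848/13 − 400/13 + 256/13) = -496/13, so the D-coordinate is (-496/13)/(-62) = 8/13.
[DGF] = ½·((-8)·(-24/13−(-8)) + (-53/13)·(-8−(-4)) + (-2)·(-4−(-24/13))) = ½·(-640/13 + 212/13 + 56/13) = -186/13, so the E-coordinate is 3/13.
[DEG] = ½·((-8)·(8−(-24/13)) + 5·(-24/13−(-4)) + (-53/13)·(-4−8)) = ½·(-1024/13 + 140/13 + 636/13) = -124/13, so the F-coordinate is 2/13.
Check: 8/13 + 3/13 + 2/13 = 1.

(8/13, 3/13, 2/13)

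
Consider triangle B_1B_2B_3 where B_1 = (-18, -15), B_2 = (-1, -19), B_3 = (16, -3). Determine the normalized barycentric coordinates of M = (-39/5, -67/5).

(3/5, 1/5, 1/5)

Signed area of the reference triangle: [B_1B_2B_3] = ½·((-18)·(-19−(-3)) + (-1)·(-3−(-15)) + 16·(-15−(-19))) = ½·(288 − 12 + 64) = 170.
[MB_2B_3] = ½·((-39/5)·(-19−(-3)) + (-1)·(-3−(-67/5)) + 16·(-67/5−(-19))) = ½·(624/5 − 52/5 + 448/5) = 102, so the B_1-coordinate is 102/170 = 3/5.
[B_1MB_3] = ½·((-18)·(-67/5−(-3)) + (-39/5)·(-3−(-15)) + 16·(-15−(-67/5))) = ½·(936/5 − 468/5 − 128/5) = 34, so the B_2-coordinate is 1/5.
[B_1B_2M] = ½·((-18)·(-19−(-67/5)) + (-1)·(-67/5−(-15)) + (-39/5)·(-15−(-19))) = ½·(504/5 − 8/5 − 156/5) = 34, so the B_3-coordinate is 1/5.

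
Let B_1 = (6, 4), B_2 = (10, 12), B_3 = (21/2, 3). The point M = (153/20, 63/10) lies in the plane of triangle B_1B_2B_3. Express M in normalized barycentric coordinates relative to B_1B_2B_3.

Signed area of the reference triangle: [B_1B_2B_3] = ½·(6·(12−3) + 10·(3−4) + (21/2)·(4−12)) = ½·(54 − 10 − 84) = -20.
[MB_2B_3] = ½·((153/20)·(12−3) + 10·(3−(63/10)) + (21/2)·(63/10−12)) = ½·(1377/20 − 33 − 1197/20) = -12, so the B_1-coordinate is (-12)/(-20) = 3/5.
[B_1MB_3] = ½·(6·(63/10−3) + (153/20)·(3−4) + (21/2)·(4−(63/10))) = ½·(99/5 − 153/20 − 483/20) = -6, so the B_2-coordinate is 3/10.
[B_1B_2M] = ½·(6·(12−(63/10)) + 10·(63/10−4) + (153/20)·(4−12)) = ½·(171/5 + 23 − 306/5) = -2, so the B_3-coordinate is 1/10.

(3/5, 3/10, 1/10)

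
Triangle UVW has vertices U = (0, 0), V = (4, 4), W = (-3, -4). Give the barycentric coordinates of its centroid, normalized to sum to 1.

The centroid is the average of the vertices, so each weight is 1/3.

(1/3, 1/3, 1/3)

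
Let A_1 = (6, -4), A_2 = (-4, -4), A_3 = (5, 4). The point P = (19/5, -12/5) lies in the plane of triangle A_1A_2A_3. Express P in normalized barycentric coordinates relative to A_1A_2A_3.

(3/5, 1/5, 1/5)

Signed area of the reference triangle: [A_1A_2A_3] = ½·(6·(-4−4) + (-4)·(4−(-4)) + 5·(-4−(-4))) = ½·(-48 − 32 + 0) = -40.
[PA_2A_3] = ½·((19/5)·(-4−4) + (-4)·(4−(-12/5)) + 5·(-12/5−(-4))) = ½·(-152/5 − 128/5 + 8) = -24, so the A_1-coordinate is (-24)/(-40) = 3/5.
[A_1PA_3] = ½·(6·(-12/5−4) + (19/5)·(4−(-4)) + 5·(-4−(-12/5))) = ½·(-192/5 + 152/5 − 8) = -8, so the A_2-coordinate is 1/5.
[A_1A_2P] = ½·(6·(-4−(-12/5)) + (-4)·(-12/5−(-4)) + (19/5)·(-4−(-4))) = ½·(-48/5 − 32/5 + 0) = -8, so the A_3-coordinate is 1/5.
Check: 3/5 + 1/5 + 1/5 = 1.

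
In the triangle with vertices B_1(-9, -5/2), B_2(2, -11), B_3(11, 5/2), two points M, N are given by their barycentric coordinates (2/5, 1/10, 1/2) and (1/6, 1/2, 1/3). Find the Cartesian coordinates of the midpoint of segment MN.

Barycentric coordinates of the midpoint are the average: (17/60, 3/10, 5/12).
Converting: (17/60)·B_1 + (3/10)·B_2 + (5/12)·B_3 = (79/30, -89/30).

(79/30, -89/30)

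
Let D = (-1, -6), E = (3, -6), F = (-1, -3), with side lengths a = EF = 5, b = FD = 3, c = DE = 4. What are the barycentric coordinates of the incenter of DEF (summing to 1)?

The incenter has barycentric coordinates proportional to the opposite side lengths: (5 : 3 : 4).
Normalizing by 5+3+4 = 12 gives (5/12, 1/4, 1/3).

(5/12, 1/4, 1/3)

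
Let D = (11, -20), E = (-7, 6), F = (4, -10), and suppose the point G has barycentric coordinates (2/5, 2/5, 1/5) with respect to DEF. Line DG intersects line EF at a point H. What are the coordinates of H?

(-10/3, 2/3)

Line DG meets EF where the D-coordinate vanishes; zeroing G's D-weight and renormalizing leaves E, F-weights 2/5 : 1/5 → (2/3, 1/3).
So H = (2/3)·E + (1/3)·F = (-10/3, 2/3).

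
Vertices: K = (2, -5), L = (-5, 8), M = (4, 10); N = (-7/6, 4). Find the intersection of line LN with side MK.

(8/3, 0)

Barycentric coordinates of N with respect to KLM: (1/3, 1/2, 1/6).
On side MK the L-coordinate is zero; dropping N's L-weight 1/2 and renormalizing the remaining 1/6 : 1/3 gives weights 1/3, 2/3 on M, K.
J = (1/3)·(4, 10) + (2/3)·(2, -5) = (8/3, 0).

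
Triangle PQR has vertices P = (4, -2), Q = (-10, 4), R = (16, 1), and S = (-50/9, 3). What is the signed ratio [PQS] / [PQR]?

[PQR] = ½·(4·(4−1) + (-10)·(1−(-2)) + 16·(-2−4)) = ½·(12 − 30 − 96) = -57.
[PQS] = ½·(4·(4−3) + (-10)·(3−(-2)) + (-50/9)·(-2−4)) = ½·(4 − 50 + 100/3) = -19/3, so the ratio is (-19/3)/(-57) = 1/9.

1/9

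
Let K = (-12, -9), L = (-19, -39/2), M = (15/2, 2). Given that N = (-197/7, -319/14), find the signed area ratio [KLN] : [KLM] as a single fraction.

[KLM] = ½·((-12)·(-39/2−2) + (-19)·(2−(-9)) + (15/2)·(-9−(-39/2))) = ½·(258 − 209 + 315/4) = 511/8.
[KLN] = ½·((-12)·(-39/2−(-319/14)) + (-19)·(-319/14−(-9)) + (-197/7)·(-9−(-39/2))) = ½·(-276/7 + 3667/14 − 591/2) = -73/2, so the ratio is (-73/2)/(511/8) = -4/7.

-4/7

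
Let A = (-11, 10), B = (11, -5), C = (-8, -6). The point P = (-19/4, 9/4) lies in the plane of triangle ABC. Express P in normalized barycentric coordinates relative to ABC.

(1/2, 1/4, 1/4)

Signed area of the reference triangle: [ABC] = ½·((-11)·(-5−(-6)) + 11·(-6−10) + (-8)·(10−(-5))) = ½·(-11 − 176 − 120) = -307/2.
[PBC] = ½·((-19/4)·(-5−(-6)) + 11·(-6−(9/4)) + (-8)·(9/4−(-5))) = ½·(-19/4 − 363/4 − 58) = -307/4, so the A-coordinate is (-307/4)/(-307/2) = 1/2.
[APC] = ½·((-11)·(9/4−(-6)) + (-19/4)·(-6−10) + (-8)·(10−(9/4))) = ½·(-363/4 + 76 − 62) = -307/8, so the B-coordinate is 1/4.
[ABP] = ½·((-11)·(-5−(9/4)) + 11·(9/4−10) + (-19/4)·(10−(-5))) = ½·(319/4 − 341/4 − 285/4) = -307/8, so the C-coordinate is 1/4.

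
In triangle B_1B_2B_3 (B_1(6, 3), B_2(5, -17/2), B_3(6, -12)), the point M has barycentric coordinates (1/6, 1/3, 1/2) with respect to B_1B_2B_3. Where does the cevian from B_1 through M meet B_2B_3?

Line B_1M meets B_2B_3 where the B_1-coordinate vanishes; zeroing M's B_1-weight and renormalizing leaves B_2, B_3-weights 1/3 : 1/2 → (2/5, 3/5).
So N = (2/5)·B_2 + (3/5)·B_3 = (28/5, -53/5).

(28/5, -53/5)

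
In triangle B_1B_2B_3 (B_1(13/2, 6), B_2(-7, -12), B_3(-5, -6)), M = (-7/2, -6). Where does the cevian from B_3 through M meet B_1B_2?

(-5/2, -6)

Barycentric coordinates of M with respect to B_1B_2B_3: (1/5, 2/5, 2/5).
On side B_1B_2 the B_3-coordinate is zero; dropping M's B_3-weight 2/5 and renormalizing the remaining 1/5 : 2/5 gives weights 1/3, 2/3 on B_1, B_2.
N = (1/3)·(13/2, 6) + (2/3)·(-7, -12) = (-5/2, -6).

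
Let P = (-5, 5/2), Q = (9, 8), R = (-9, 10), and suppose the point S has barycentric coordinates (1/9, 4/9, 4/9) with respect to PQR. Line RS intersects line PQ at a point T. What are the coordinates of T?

(31/5, 69/10)

Line RS meets PQ where the R-coordinate vanishes; zeroing S's R-weight and renormalizing leaves P, Q-weights 1/9 : 4/9 → (1/5, 4/5).
So T = (1/5)·P + (4/5)·Q = (31/5, 69/10).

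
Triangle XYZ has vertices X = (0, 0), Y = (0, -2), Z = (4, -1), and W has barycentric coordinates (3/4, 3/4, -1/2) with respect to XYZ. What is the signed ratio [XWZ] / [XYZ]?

3/4

The signed ratio [XWZ]/[XYZ] equals the barycentric coordinate of W at vertex Y, which is 3/4.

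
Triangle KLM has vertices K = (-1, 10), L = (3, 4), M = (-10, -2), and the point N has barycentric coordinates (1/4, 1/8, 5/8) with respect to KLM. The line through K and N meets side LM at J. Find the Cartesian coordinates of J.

(-47/6, -1)

Line KN meets LM where the K-coordinate vanishes; zeroing N's K-weight and renormalizing leaves L, M-weights 1/8 : 5/8 → (1/6, 5/6).
So J = (1/6)·L + (5/6)·M = (-47/6, -1).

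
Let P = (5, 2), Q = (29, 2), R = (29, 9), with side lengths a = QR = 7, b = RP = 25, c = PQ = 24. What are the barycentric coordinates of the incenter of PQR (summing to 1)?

(1/8, 25/56, 3/7)

The incenter has barycentric coordinates proportional to the opposite side lengths: (7 : 25 : 24).
Normalizing by 7+25+24 = 56 gives (1/8, 25/56, 3/7).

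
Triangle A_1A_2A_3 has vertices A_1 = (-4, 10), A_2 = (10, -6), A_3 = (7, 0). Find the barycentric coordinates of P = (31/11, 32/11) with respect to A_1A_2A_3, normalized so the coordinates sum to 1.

(5/11, 3/11, 3/11)

Signed area of the reference triangle: [A_1A_2A_3] = ½·((-4)·(-6−0) + 10·(0−10) + 7·(10−(-6))) = ½·(24 − 100 + 112) = 18.
[PA_2A_3] = ½·((31/11)·(-6−0) + 10·(0−(32/11)) + 7·(32/11−(-6))) = ½·(-186/11 − 320/11 + 686/11) = 90/11, so the A_1-coordinate is (90/11)/18 = 5/11.
[A_1PA_3] = ½·((-4)·(32/11−0) + (31/11)·(0−10) + 7·(10−(32/11))) = ½·(-128/11 − 310/11 + 546/11) = 54/11, so the A_2-coordinate is 3/11.
[A_1A_2P] = ½·((-4)·(-6−(32/11)) + 10·(32/11−10) + (31/11)·(10−(-6))) = ½·(392/11 − 780/11 + 496/11) = 54/11, so the A_3-coordinate is 3/11.
Check: 5/11 + 3/11 + 3/11 = 1.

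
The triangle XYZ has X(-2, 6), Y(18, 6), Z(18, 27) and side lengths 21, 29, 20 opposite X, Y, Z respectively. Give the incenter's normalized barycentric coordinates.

(3/10, 29/70, 2/7)

The incenter has barycentric coordinates proportional to the opposite side lengths: (21 : 29 : 20).
Normalizing by 21+29+20 = 70 gives (3/10, 29/70, 2/7).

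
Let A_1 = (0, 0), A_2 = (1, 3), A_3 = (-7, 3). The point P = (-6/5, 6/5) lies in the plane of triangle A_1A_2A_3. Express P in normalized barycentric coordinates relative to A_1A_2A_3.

Signed area of the reference triangle: [A_1A_2A_3] = ½·(0·(3−3) + 1·(3−0) + (-7)·(0−3)) = ½·(0 + 3 + 21) = 12.
[PA_2A_3] = ½·((-6/5)·(3−3) + 1·(3−(6/5)) + (-7)·(6/5−3)) = ½·(0 + 9/5 + 63/5) = 36/5, so the A_1-coordinate is (36/5)/12 = 3/5.
[A_1PA_3] = ½·(0·(6/5−3) + (-6/5)·(3−0) + (-7)·(0−(6/5))) = ½·(0 − 18/5 + 42/5) = 12/5, so the A_2-coordinate is 1/5.
[A_1A_2P] = ½·(0·(3−(6/5)) + 1·(6/5−0) + (-6/5)·(0−3)) = ½·(0 + 6/5 + 18/5) = 12/5, so the A_3-coordinate is 1/5.
Check: 3/5 + 1/5 + 1/5 = 1.

(3/5, 1/5, 1/5)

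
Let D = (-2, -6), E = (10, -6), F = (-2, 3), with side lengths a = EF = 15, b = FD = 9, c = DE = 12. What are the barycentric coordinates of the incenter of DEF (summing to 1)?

(5/12, 1/4, 1/3)

The incenter has barycentric coordinates proportional to the opposite side lengths: (15 : 9 : 12).
Normalizing by 15+9+12 = 36 gives (5/12, 1/4, 1/3).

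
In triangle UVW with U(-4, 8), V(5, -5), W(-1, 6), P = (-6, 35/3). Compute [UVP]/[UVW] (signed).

1/3

[UVW] = ½·((-4)·(-5−6) + 5·(6−8) + (-1)·(8−(-5))) = ½·(44 − 10 − 13) = 21/2.
[UVP] = ½·((-4)·(-5−(35/3)) + 5·(35/3−8) + (-6)·(8−(-5))) = ½·(200/3 + 55/3 − 78) = 7/2, so the ratio is (7/2)/(21/2) = 1/3.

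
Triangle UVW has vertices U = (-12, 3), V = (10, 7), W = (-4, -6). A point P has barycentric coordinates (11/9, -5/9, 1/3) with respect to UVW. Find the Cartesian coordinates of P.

(-194/9, -20/9)

P = (11/9)·U + (-5/9)·V + (1/3)·W.
x-coordinate: (11/9)·(-12) + (-5/9)·10 + (1/3)·(-4) = -194/9.
y-coordinate: (11/9)·3 + (-5/9)·7 + (1/3)·(-6) = -20/9.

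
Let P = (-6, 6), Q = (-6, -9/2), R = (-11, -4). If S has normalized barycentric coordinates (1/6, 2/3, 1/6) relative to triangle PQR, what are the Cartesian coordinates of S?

(-41/6, -8/3)

S = (1/6)·P + (2/3)·Q + (1/6)·R.
x-coordinate: (1/6)·(-6) + (2/3)·(-6) + (1/6)·(-11) = -41/6.
y-coordinate: (1/6)·6 + (2/3)·(-9/2) + (1/6)·(-4) = -8/3.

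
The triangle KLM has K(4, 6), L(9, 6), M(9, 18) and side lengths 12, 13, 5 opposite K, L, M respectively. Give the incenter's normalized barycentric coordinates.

The incenter has barycentric coordinates proportional to the opposite side lengths: (12 : 13 : 5).
Normalizing by 12+13+5 = 30 gives (2/5, 13/30, 1/6).

(2/5, 13/30, 1/6)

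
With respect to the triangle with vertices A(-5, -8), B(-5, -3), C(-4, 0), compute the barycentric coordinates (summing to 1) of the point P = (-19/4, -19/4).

(1/2, 1/4, 1/4)

Signed area of the reference triangle: [ABC] = ½·((-5)·(-3−0) + (-5)·(0−(-8)) + (-4)·(-8−(-3))) = ½·(15 − 40 + 20) = -5/2.
[PBC] = ½·((-19/4)·(-3−0) + (-5)·(0−(-19/4)) + (-4)·(-19/4−(-3))) = ½·(57/4 − 95/4 + 7) = -5/4, so the A-coordinate is (-5/4)/(-5/2) = 1/2.
[APC] = ½·((-5)·(-19/4−0) + (-19/4)·(0−(-8)) + (-4)·(-8−(-19/4))) = ½·(95/4 − 38 + 13) = -5/8, so the B-coordinate is 1/4.
[ABP] = ½·((-5)·(-3−(-19/4)) + (-5)·(-19/4−(-8)) + (-19/4)·(-8−(-3))) = ½·(-35/4 − 65/4 + 95/4) = -5/8, so the C-coordinate is 1/4.
Check: 1/2 + 1/4 + 1/4 = 1.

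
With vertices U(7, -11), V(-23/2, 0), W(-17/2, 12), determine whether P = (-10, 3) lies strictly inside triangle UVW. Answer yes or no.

Barycentric coordinates of P: (3/85, 58/85, 24/85).
The three coordinates are positive, positive, positive; a point is interior exactly when all three are positive.

yes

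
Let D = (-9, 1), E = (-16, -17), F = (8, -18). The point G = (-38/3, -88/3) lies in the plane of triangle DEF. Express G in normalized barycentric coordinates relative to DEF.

Signed area of the reference triangle: [DEF] = ½·((-9)·(-17−(-18)) + (-16)·(-18−1) + 8·(1−(-17))) = ½·(-9 + 304 + 144) = 439/2.
[GEF] = ½·((-38/3)·(-17−(-18)) + (-16)·(-18−(-88/3)) + 8·(-88/3−(-17))) = ½·(-38/3 − 544/3 − 296/3) = -439/3, so the D-coordinate is (-439/3)/(439/2) = -2/3.
[DGF] = ½·((-9)·(-88/3−(-18)) + (-38/3)·(-18−1) + 8·(1−(-88/3))) = ½·(102 + 722/3 + 728/3) = 878/3, so the E-coordinate is 4/3.
[DEG] = ½·((-9)·(-17−(-88/3)) + (-16)·(-88/3−1) + (-38/3)·(1−(-17))) = ½·(-111 + 1456/3 − 228) = 439/6, so the F-coordinate is 1/3.
Check: -2/3 + 4/3 + 1/3 = 1.

(-2/3, 4/3, 1/3)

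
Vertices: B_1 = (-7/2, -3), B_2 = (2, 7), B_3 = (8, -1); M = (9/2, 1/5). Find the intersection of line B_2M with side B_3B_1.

(41/8, -3/2)

Barycentric coordinates of M with respect to B_1B_2B_3: (1/5, 1/5, 3/5).
On side B_3B_1 the B_2-coordinate is zero; dropping M's B_2-weight 1/5 and renormalizing the remaining 3/5 : 1/5 gives weights 3/4, 1/4 on B_3, B_1.
N = (3/4)·(8, -1) + (1/4)·(-7/2, -3) = (41/8, -3/2).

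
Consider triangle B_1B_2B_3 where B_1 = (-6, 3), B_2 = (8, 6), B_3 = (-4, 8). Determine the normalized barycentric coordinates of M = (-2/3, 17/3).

Signed area of the reference triangle: [B_1B_2B_3] = ½·((-6)·(6−8) + 8·(8−3) + (-4)·(3−6)) = ½·(12 + 40 + 12) = 32.
[MB_2B_3] = ½·((-2/3)·(6−8) + 8·(8−(17/3)) + (-4)·(17/3−6)) = ½·(4/3 + 56/3 + 4/3) = 32/3, so the B_1-coordinate is (32/3)/32 = 1/3.
[B_1MB_3] = ½·((-6)·(17/3−8) + (-2/3)·(8−3) + (-4)·(3−(17/3))) = ½·(14 − 10/3 + 32/3) = 32/3, so the B_2-coordinate is 1/3.
[B_1B_2M] = ½·((-6)·(6−(17/3)) + 8·(17/3−3) + (-2/3)·(3−6)) = ½·(-2 + 64/3 + 2) = 32/3, so the B_3-coordinate is 1/3.
Check: 1/3 + 1/3 + 1/3 = 1.

(1/3, 1/3, 1/3)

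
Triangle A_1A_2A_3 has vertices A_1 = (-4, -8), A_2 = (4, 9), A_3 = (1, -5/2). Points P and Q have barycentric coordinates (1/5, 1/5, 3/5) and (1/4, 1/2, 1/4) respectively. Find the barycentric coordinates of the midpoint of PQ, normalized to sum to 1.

Since both coordinate triples sum to 1, the midpoint's barycentrics are the componentwise average.
(1/5+1/4)/2 = 9/40; similarly 7/20 and 17/40.

(9/40, 7/20, 17/40)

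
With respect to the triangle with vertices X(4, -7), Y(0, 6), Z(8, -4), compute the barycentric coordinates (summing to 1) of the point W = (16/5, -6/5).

(2/5, 2/5, 1/5)

Signed area of the reference triangle: [XYZ] = ½·(4·(6−(-4)) + 0·(-4−(-7)) + 8·(-7−6)) = ½·(40 + 0 − 104) = -32.
[WYZ] = ½·((16/5)·(6−(-4)) + 0·(-4−(-6/5)) + 8·(-6/5−6)) = ½·(32 + 0 − 288/5) = -64/5, so the X-coordinate is (-64/5)/(-32) = 2/5.
[XWZ] = ½·(4·(-6/5−(-4)) + (16/5)·(-4−(-7)) + 8·(-7−(-6/5))) = ½·(56/5 + 48/5 − 232/5) = -64/5, so the Y-coordinate is 2/5.
[XYW] = ½·(4·(6−(-6/5)) + 0·(-6/5−(-7)) + (16/5)·(-7−6)) = ½·(144/5 + 0 − 208/5) = -32/5, so the Z-coordinate is 1/5.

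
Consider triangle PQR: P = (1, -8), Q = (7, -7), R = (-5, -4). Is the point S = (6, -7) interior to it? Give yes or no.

Barycentric coordinates of S: (1/10, 13/15, 1/30).
The three coordinates are positive, positive, positive; a point is interior exactly when all three are positive.

yes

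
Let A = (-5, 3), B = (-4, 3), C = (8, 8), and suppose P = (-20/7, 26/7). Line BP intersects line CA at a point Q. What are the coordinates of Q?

Barycentric coordinates of P with respect to ABC: (4/7, 2/7, 1/7).
On side CA the B-coordinate is zero; dropping P's B-weight 2/7 and renormalizing the remaining 1/7 : 4/7 gives weights 1/5, 4/5 on C, A.
Q = (1/5)·(8, 8) + (4/5)·(-5, 3) = (-12/5, 4).

(-12/5, 4)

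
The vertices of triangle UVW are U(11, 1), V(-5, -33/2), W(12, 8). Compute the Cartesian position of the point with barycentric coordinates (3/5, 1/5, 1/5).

(8, -11/10)

P = (3/5)·U + (1/5)·V + (1/5)·W.
x-coordinate: (3/5)·11 + (1/5)·(-5) + (1/5)·12 = 8.
y-coordinate: (3/5)·1 + (1/5)·(-33/2) + (1/5)·8 = -11/10.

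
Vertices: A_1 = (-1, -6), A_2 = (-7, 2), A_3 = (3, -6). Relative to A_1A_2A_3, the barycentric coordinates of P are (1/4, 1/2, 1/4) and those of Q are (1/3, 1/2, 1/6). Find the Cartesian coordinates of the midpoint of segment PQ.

Barycentric coordinates of the midpoint are the average: (7/24, 1/2, 5/24).
Converting: (7/24)·A_1 + (1/2)·A_2 + (5/24)·A_3 = (-19/6, -2).

(-19/6, -2)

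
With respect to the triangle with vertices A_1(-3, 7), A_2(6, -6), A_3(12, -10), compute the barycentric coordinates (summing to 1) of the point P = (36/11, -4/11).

Signed area of the reference triangle: [A_1A_2A_3] = ½·((-3)·(-6−(-10)) + 6·(-10−7) + 12·(7−(-6))) = ½·(-12 − 102 + 156) = 21.
[PA_2A_3] = ½·((36/11)·(-6−(-10)) + 6·(-10−(-4/11)) + 12·(-4/11−(-6))) = ½·(144/11 − 636/11 + 744/11) = 126/11, so the A_1-coordinate is (126/11)/21 = 6/11.
[A_1PA_3] = ½·((-3)·(-4/11−(-10)) + (36/11)·(-10−7) + 12·(7−(-4/11))) = ½·(-318/11 − 612/11 + 972/11) = 21/11, so the A_2-coordinate is 1/11.
[A_1A_2P] = ½·((-3)·(-6−(-4/11)) + 6·(-4/11−7) + (36/11)·(7−(-6))) = ½·(186/11 − 486/11 + 468/11) = 84/11, so the A_3-coordinate is 4/11.
Check: 6/11 + 1/11 + 4/11 = 1.

(6/11, 1/11, 4/11)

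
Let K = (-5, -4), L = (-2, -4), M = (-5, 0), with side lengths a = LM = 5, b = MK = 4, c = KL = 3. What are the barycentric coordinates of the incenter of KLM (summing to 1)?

The incenter has barycentric coordinates proportional to the opposite side lengths: (5 : 4 : 3).
Normalizing by 5+4+3 = 12 gives (5/12, 1/3, 1/4).

(5/12, 1/3, 1/4)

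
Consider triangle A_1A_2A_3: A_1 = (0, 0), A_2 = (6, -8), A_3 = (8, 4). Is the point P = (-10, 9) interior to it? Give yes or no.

no

Barycentric coordinates of P: (113/44, -14/11, -13/44).
The three coordinates are positive, negative, negative; a point is interior exactly when all three are positive.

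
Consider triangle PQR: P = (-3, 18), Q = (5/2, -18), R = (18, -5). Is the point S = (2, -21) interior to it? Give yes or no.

no

Barycentric coordinates of S: (-80/1259, 1408/1259, -69/1259).
The three coordinates are negative, positive, negative; a point is interior exactly when all three are positive.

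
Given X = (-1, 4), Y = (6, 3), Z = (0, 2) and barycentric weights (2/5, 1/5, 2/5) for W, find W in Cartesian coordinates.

W = (2/5)·X + (1/5)·Y + (2/5)·Z.
x-coordinate: (2/5)·(-1) + (1/5)·6 + (2/5)·0 = 4/5.
y-coordinate: (2/5)·4 + (1/5)·3 + (2/5)·2 = 3.

(4/5, 3)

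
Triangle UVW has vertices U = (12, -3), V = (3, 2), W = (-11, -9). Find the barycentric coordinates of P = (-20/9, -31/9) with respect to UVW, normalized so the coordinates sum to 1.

(1/9, 4/9, 4/9)

Signed area of the reference triangle: [UVW] = ½·(12·(2−(-9)) + 3·(-9−(-3)) + (-11)·(-3−2)) = ½·(132 − 18 + 55) = 169/2.
[PVW] = ½·((-20/9)·(2−(-9)) + 3·(-9−(-31/9)) + (-11)·(-31/9−2)) = ½·(-220/9 − 50/3 + 539/9) = 169/18, so the U-coordinate is (169/18)/(169/2) = 1/9.
[UPW] = ½·(12·(-31/9−(-9)) + (-20/9)·(-9−(-3)) + (-11)·(-3−(-31/9))) = ½·(200/3 + 40/3 − 44/9) = 338/9, so the V-coordinate is 4/9.
[UVP] = ½·(12·(2−(-31/9)) + 3·(-31/9−(-3)) + (-20/9)·(-3−2)) = ½·(196/3 − 4/3 + 100/9) = 338/9, so the W-coordinate is 4/9.
Check: 1/9 + 4/9 + 4/9 = 1.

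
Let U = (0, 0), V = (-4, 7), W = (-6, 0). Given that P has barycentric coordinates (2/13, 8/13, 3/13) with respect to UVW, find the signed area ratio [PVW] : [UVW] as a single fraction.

2/13

The signed ratio [PVW]/[UVW] equals the barycentric coordinate of P at vertex U, which is 2/13.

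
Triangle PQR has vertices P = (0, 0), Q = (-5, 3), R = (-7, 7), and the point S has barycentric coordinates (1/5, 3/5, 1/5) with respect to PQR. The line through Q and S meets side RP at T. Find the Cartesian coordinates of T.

Line QS meets RP where the Q-coordinate vanishes; zeroing S's Q-weight and renormalizing leaves R, P-weights 1/5 : 1/5 → (1/2, 1/2).
So T = (1/2)·R + (1/2)·P = (-7/2, 7/2).

(-7/2, 7/2)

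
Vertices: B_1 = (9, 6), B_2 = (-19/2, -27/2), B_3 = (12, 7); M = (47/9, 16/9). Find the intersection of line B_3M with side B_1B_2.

(35/8, 9/8)

Barycentric coordinates of M with respect to B_1B_2B_3: (2/3, 2/9, 1/9).
On side B_1B_2 the B_3-coordinate is zero; dropping M's B_3-weight 1/9 and renormalizing the remaining 2/3 : 2/9 gives weights 3/4, 1/4 on B_1, B_2.
N = (3/4)·(9, 6) + (1/4)·(-19/2, -27/2) = (35/8, 9/8).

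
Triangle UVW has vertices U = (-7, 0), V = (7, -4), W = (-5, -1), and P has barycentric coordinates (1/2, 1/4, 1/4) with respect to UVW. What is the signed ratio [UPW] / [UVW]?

The signed ratio [UPW]/[UVW] equals the barycentric coordinate of P at vertex V, which is 1/4.

1/4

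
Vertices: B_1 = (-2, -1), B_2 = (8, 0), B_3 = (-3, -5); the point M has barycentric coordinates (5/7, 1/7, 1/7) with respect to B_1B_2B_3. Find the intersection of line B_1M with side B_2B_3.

Line B_1M meets B_2B_3 where the B_1-coordinate vanishes; zeroing M's B_1-weight and renormalizing leaves B_2, B_3-weights 1/7 : 1/7 → (1/2, 1/2).
So N = (1/2)·B_2 + (1/2)·B_3 = (5/2, -5/2).

(5/2, -5/2)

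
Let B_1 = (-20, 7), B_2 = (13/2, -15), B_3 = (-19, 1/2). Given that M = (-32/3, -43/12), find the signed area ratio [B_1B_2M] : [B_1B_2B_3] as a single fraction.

1/2

[B_1B_2B_3] = ½·((-20)·(-15−(1/2)) + (13/2)·(1/2−7) + (-19)·(7−(-15))) = ½·(310 − 169/4 − 418) = -601/8.
[B_1B_2M] = ½·((-20)·(-15−(-43/12)) + (13/2)·(-43/12−7) + (-32/3)·(7−(-15))) = ½·(685/3 − 1651/24 − 704/3) = -601/16, so the ratio is (-601/16)/(-601/8) = 1/2.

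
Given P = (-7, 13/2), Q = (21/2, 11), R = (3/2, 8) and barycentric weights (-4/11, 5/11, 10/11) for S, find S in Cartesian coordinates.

(191/22, 109/11)

S = (-4/11)·P + (5/11)·Q + (10/11)·R.
x-coordinate: (-4/11)·(-7) + (5/11)·(21/2) + (10/11)·(3/2) = 191/22.
y-coordinate: (-4/11)·(13/2) + (5/11)·11 + (10/11)·8 = 109/11.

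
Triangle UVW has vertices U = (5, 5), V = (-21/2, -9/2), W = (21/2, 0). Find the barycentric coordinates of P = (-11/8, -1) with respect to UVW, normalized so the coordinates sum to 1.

(1/4, 1/2, 1/4)

Signed area of the reference triangle: [UVW] = ½·(5·(-9/2−0) + (-21/2)·(0−5) + (21/2)·(5−(-9/2))) = ½·(-45/2 + 105/2 + 399/4) = 519/8.
[PVW] = ½·((-11/8)·(-9/2−0) + (-21/2)·(0−(-1)) + (21/2)·(-1−(-9/2))) = ½·(99/16 − 21/2 + 147/4) = 519/32, so the U-coordinate is (519/32)/(519/8) = 1/4.
[UPW] = ½·(5·(-1−0) + (-11/8)·(0−5) + (21/2)·(5−(-1))) = ½·(-5 + 55/8 + 63) = 519/16, so the V-coordinate is 1/2.
[UVP] = ½·(5·(-9/2−(-1)) + (-21/2)·(-1−5) + (-11/8)·(5−(-9/2))) = ½·(-35/2 + 63 − 209/16) = 519/32, so the W-coordinate is 1/4.
Check: 1/4 + 1/2 + 1/4 = 1.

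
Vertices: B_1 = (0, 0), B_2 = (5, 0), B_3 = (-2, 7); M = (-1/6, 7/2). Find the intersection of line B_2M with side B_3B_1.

(-6/5, 21/5)

Barycentric coordinates of M with respect to B_1B_2B_3: (1/3, 1/6, 1/2).
On side B_3B_1 the B_2-coordinate is zero; dropping M's B_2-weight 1/6 and renormalizing the remaining 1/2 : 1/3 gives weights 3/5, 2/5 on B_3, B_1.
N = (3/5)·(-2, 7) + (2/5)·(0, 0) = (-6/5, 21/5).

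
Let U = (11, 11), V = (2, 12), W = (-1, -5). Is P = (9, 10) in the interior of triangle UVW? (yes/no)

yes

Barycentric coordinates of P: (125/156, 5/39, 11/156).
The three coordinates are positive, positive, positive; a point is interior exactly when all three are positive.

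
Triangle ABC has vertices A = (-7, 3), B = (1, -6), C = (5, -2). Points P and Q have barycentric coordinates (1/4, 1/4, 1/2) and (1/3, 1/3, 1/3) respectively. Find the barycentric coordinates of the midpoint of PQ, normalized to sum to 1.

(7/24, 7/24, 5/12)

Since both coordinate triples sum to 1, the midpoint's barycentrics are the componentwise average.
(1/4+1/3)/2 = 7/24; similarly 7/24 and 5/12.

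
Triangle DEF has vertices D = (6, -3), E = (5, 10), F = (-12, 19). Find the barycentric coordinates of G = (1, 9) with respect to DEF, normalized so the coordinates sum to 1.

Signed area of the reference triangle: [DEF] = ½·(6·(10−19) + 5·(19−(-3)) + (-12)·(-3−10)) = ½·(-54 + 110 + 156) = 106.
[GEF] = ½·(1·(10−19) + 5·(19−9) + (-12)·(9−10)) = ½·(-9 + 50 + 12) = 53/2, so the D-coordinate is (53/2)/106 = 1/4.
[DGF] = ½·(6·(9−19) + 1·(19−(-3)) + (-12)·(-3−9)) = ½·(-60 + 22 + 144) = 53, so the E-coordinate is 1/2.
[DEG] = ½·(6·(10−9) + 5·(9−(-3)) + 1·(-3−10)) = ½·(6 + 60 − 13) = 53/2, so the F-coordinate is 1/4.

(1/4, 1/2, 1/4)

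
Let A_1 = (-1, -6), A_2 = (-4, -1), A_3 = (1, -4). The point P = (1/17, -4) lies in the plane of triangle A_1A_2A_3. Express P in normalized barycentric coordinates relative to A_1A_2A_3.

(3/17, 2/17, 12/17)

Signed area of the reference triangle: [A_1A_2A_3] = ½·((-1)·(-1−(-4)) + (-4)·(-4−(-6)) + 1·(-6−(-1))) = ½·(-3 − 8 − 5) = -8.
[PA_2A_3] = ½·((1/17)·(-1−(-4)) + (-4)·(-4−(-4)) + 1·(-4−(-1))) = ½·(3/17 + 0 − 3) = -24/17, so the A_1-coordinate is (-24/17)/(-8) = 3/17.
[A_1PA_3] = ½·((-1)·(-4−(-4)) + (1/17)·(-4−(-6)) + 1·(-6−(-4))) = ½·(0 + 2/17 − 2) = -16/17, so the A_2-coordinate is 2/17.
[A_1A_2P] = ½·((-1)·(-1−(-4)) + (-4)·(-4−(-6)) + (1/17)·(-6−(-1))) = ½·(-3 − 8 − 5/17) = -96/17, so the A_3-coordinate is 12/17.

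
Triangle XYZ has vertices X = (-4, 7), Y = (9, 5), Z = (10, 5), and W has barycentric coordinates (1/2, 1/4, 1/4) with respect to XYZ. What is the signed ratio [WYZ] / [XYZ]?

The signed ratio [WYZ]/[XYZ] equals the barycentric coordinate of W at vertex X, which is 1/2.

1/2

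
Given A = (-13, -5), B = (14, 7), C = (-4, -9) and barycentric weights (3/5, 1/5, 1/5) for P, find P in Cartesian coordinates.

P = (3/5)·A + (1/5)·B + (1/5)·C.
x-coordinate: (3/5)·(-13) + (1/5)·14 + (1/5)·(-4) = -29/5.
y-coordinate: (3/5)·(-5) + (1/5)·7 + (1/5)·(-9) = -17/5.

(-29/5, -17/5)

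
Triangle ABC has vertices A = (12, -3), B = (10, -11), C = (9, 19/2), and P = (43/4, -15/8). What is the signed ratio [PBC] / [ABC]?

1/2

[ABC] = ½·(12·(-11−(19/2)) + 10·(19/2−(-3)) + 9·(-3−(-11))) = ½·(-246 + 125 + 72) = -49/2.
[PBC] = ½·((43/4)·(-11−(19/2)) + 10·(19/2−(-15/8)) + 9·(-15/8−(-11))) = ½·(-1763/8 + 455/4 + 657/8) = -49/4, so the ratio is (-49/4)/(-49/2) = 1/2.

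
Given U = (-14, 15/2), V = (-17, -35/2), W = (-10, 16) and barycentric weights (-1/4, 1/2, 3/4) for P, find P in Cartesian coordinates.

(-25/2, 11/8)

P = (-1/4)·U + (1/2)·V + (3/4)·W.
x-coordinate: (-1/4)·(-14) + (1/2)·(-17) + (3/4)·(-10) = -25/2.
y-coordinate: (-1/4)·(15/2) + (1/2)·(-35/2) + (3/4)·16 = 11/8.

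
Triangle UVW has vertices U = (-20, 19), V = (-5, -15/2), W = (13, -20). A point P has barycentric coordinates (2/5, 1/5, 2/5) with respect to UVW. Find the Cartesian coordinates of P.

(-19/5, -19/10)

P = (2/5)·U + (1/5)·V + (2/5)·W.
x-coordinate: (2/5)·(-20) + (1/5)·(-5) + (2/5)·13 = -19/5.
y-coordinate: (2/5)·19 + (1/5)·(-15/2) + (2/5)·(-20) = -19/10.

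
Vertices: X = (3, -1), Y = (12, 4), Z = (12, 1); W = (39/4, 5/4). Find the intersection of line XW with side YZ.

(12, 2)

Barycentric coordinates of W with respect to XYZ: (1/4, 1/4, 1/2).
On side YZ the X-coordinate is zero; dropping W's X-weight 1/4 and renormalizing the remaining 1/4 : 1/2 gives weights 1/3, 2/3 on Y, Z.
V = (1/3)·(12, 4) + (2/3)·(12, 1) = (12, 2).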